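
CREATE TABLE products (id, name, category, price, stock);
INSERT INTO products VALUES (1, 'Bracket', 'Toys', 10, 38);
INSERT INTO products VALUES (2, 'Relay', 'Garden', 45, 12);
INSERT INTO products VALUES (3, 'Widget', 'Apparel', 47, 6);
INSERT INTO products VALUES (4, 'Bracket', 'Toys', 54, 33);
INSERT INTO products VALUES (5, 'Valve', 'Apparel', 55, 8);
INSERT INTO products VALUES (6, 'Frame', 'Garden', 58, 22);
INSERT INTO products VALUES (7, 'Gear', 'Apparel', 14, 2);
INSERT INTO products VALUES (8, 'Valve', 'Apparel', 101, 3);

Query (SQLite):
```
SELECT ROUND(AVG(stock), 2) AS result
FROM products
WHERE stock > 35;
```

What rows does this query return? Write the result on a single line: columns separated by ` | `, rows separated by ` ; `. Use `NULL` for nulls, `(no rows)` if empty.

Rows where stock > 35 → stock values: [38].
AVG = 38 / 1 (rounded to 2 dp).

38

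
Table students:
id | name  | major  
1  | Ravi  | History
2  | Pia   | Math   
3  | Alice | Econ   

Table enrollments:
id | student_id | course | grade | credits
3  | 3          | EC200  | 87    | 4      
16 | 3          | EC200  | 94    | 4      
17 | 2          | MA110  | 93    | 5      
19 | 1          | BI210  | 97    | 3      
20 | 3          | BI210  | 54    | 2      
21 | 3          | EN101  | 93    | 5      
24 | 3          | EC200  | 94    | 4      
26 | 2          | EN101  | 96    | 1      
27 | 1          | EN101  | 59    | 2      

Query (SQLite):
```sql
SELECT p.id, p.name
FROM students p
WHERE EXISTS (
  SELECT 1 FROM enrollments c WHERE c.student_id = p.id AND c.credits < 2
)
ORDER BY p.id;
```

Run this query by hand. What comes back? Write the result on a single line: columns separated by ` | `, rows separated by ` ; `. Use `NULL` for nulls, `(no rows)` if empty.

2 | Pia

For each students row, check whether any enrollments with matching student_id has credits < 2.
Keep rows where that is true.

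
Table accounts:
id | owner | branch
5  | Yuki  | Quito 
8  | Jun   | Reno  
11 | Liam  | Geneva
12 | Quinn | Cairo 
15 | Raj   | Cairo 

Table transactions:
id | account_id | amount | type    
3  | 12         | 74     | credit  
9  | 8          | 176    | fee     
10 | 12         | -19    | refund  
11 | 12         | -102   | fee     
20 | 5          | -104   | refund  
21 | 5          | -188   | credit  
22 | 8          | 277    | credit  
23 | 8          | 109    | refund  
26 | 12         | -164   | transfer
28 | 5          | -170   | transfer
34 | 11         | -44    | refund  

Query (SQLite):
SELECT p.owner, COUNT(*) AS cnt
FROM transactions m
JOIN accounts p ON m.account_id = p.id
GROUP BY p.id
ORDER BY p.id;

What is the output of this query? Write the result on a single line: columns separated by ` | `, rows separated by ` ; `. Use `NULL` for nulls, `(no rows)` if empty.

Join each transactions row to its accounts via account_id.
Group joined rows by accounts.id; compute COUNT(*) per group.
  5: ids {20, 21, 28} → COUNT(*)=3
  8: ids {9, 22, 23} → COUNT(*)=3
  11: ids {34} → COUNT(*)=1
  12: ids {3, 10, 11, 26} → COUNT(*)=4

Yuki | 3 ; Jun | 3 ; Liam | 1 ; Quinn | 4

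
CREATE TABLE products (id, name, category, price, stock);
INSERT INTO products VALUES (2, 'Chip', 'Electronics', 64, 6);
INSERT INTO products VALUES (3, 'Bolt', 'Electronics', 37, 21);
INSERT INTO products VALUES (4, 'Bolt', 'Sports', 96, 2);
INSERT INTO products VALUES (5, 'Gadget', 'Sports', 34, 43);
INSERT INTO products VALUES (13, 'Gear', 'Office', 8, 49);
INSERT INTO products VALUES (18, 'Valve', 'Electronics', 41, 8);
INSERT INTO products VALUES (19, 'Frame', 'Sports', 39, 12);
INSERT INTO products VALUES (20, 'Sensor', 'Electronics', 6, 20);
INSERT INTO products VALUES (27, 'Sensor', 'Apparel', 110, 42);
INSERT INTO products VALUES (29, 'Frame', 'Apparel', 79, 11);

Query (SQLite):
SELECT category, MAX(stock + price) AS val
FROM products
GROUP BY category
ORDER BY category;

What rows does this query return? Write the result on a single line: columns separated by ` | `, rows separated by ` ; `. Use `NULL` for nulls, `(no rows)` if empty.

For each row compute stock + price.
Group by category; take MAX of the expression per group.
  Apparel: ids {27, 29} → MAX(stock + price)=152
  Electronics: ids {2, 3, 18, 20} → MAX(stock + price)=70
  Office: ids {13} → MAX(stock + price)=57
  Sports: ids {4, 5, 19} → MAX(stock + price)=98

Apparel | 152 ; Electronics | 70 ; Office | 57 ; Sports | 98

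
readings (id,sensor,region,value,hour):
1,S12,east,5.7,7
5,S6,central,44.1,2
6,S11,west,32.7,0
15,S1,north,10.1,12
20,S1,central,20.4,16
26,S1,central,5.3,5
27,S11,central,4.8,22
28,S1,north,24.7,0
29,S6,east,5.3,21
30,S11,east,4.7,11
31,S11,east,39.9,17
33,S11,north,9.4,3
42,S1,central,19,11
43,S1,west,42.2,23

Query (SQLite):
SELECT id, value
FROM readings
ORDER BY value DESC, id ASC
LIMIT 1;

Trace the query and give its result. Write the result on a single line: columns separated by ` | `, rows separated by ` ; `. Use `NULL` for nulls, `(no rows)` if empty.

Sort by value desc, tiebreak id asc: (44.1, id=5), (42.2, id=43), (39.9, id=31), (32.7, id=6) …. Take first 1.

5 | 44.1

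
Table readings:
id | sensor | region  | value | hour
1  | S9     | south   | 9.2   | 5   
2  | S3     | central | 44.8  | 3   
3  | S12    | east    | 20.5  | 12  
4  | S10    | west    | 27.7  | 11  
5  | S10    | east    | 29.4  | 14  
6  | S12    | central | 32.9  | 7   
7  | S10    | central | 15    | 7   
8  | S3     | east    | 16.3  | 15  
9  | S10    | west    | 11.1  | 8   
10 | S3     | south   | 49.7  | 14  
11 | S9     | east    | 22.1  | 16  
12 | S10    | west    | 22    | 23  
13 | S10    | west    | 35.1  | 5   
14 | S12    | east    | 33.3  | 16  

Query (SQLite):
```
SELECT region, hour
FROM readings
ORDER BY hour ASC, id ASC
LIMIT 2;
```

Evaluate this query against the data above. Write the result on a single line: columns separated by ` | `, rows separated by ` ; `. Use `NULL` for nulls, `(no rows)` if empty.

Sort by hour asc, tiebreak id asc: (3, id=2), (5, id=1), (5, id=13), (7, id=6), (7, id=7) …. Take first 2.

central | 3 ; south | 5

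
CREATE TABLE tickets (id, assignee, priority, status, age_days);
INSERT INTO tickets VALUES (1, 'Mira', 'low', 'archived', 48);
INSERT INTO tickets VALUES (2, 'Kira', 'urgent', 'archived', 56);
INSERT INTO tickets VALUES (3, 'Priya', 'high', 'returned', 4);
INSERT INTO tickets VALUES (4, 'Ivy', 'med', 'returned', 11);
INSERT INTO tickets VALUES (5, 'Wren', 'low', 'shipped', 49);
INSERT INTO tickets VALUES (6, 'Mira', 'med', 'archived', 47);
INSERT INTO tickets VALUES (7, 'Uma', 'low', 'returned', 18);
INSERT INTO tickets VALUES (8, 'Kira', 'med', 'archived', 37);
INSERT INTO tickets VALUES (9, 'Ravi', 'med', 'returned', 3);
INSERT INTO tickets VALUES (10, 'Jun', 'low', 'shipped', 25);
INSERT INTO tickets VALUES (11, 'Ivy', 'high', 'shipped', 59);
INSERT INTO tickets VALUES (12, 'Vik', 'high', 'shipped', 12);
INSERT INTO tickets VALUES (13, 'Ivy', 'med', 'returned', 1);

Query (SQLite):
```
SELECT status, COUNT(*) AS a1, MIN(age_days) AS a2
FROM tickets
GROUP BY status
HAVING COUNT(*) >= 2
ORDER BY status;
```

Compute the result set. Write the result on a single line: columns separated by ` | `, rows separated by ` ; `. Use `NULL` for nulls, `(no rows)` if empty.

Group tickets by status.
Per group compute: COUNT(*), MIN(age_days).
HAVING: drop groups with fewer than 2 rows.
  archived: ids {1, 2, 6, 8} → COUNT(*)=4, MIN(age_days)=37
  returned: ids {3, 4, 7, 9, 13} → COUNT(*)=5, MIN(age_days)=1
  shipped: ids {5, 10, 11, 12} → COUNT(*)=4, MIN(age_days)=12

archived | 4 | 37 ; returned | 5 | 1 ; shipped | 4 | 12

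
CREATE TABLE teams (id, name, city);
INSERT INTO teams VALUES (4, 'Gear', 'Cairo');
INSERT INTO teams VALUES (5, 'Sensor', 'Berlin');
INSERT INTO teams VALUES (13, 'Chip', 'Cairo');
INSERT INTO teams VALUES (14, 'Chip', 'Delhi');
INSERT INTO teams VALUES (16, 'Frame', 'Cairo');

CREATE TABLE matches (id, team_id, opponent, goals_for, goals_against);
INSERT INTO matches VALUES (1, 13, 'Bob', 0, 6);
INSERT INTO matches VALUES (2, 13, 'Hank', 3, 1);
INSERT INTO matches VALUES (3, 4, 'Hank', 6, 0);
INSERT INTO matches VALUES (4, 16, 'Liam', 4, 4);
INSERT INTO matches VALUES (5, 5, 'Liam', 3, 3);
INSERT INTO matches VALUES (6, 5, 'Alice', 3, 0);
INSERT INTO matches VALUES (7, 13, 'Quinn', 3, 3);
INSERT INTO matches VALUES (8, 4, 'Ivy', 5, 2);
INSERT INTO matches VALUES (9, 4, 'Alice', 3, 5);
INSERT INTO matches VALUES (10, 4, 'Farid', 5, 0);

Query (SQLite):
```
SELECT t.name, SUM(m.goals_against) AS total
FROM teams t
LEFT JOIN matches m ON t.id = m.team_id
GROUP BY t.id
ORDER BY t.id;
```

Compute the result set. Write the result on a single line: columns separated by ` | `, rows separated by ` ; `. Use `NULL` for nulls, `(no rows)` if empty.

Gear | 7 ; Sensor | 3 ; Chip | 10 ; Chip | NULL ; Frame | 4

LEFT JOIN keeps every teams row; unmatched ones get NULL for matches columns.
Group by teams.id and compute SUM(m.goals_against). SUM over an all-NULL group is NULL.
  4: ids {3, 8, 9, 10} → SUM(m.goals_against)=7
  5: ids {5, 6} → SUM(m.goals_against)=3
  13: ids {1, 2, 7} → SUM(m.goals_against)=10
  14: ids {—} → SUM(m.goals_against)=NULL
  16: ids {4} → SUM(m.goals_against)=4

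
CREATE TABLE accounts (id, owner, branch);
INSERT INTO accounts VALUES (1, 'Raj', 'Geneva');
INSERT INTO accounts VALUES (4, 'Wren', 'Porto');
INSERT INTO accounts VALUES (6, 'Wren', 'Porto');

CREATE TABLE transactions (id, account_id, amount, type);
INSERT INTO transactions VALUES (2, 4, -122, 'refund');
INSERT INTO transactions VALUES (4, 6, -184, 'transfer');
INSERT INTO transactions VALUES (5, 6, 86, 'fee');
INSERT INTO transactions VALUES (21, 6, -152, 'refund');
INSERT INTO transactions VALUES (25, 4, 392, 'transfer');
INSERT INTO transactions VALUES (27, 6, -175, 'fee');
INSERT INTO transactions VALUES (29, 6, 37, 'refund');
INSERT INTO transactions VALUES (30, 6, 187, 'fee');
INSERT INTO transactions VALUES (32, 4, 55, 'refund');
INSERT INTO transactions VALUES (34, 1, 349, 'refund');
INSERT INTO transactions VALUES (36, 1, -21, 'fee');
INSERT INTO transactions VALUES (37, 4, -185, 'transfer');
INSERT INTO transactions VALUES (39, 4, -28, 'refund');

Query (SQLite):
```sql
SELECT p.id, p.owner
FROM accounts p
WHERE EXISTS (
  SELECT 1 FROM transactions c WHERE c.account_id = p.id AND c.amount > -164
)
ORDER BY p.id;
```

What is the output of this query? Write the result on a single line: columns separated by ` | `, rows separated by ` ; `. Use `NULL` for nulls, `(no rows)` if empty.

1 | Raj ; 4 | Wren ; 6 | Wren

For each accounts row, check whether any transactions with matching account_id has amount > -164.
Keep rows where that is true.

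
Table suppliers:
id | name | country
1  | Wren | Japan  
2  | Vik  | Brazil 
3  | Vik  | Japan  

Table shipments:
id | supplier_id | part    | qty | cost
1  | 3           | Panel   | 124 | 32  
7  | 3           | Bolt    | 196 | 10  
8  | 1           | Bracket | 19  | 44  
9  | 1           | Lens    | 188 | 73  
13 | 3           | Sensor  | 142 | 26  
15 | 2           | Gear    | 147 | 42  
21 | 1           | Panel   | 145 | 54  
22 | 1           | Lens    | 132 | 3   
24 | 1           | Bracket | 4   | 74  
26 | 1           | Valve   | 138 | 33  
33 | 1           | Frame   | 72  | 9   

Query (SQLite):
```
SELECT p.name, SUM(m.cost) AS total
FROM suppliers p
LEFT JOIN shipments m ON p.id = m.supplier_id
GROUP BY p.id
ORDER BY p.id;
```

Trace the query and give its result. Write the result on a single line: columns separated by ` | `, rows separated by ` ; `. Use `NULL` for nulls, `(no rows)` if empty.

LEFT JOIN keeps every suppliers row; unmatched ones get NULL for shipments columns.
Group by suppliers.id and compute SUM(m.cost). SUM over an all-NULL group is NULL.
  1: ids {8, 9, 21, 22, 24, 26, 33} → SUM(m.cost)=290
  2: ids {15} → SUM(m.cost)=42
  3: ids {1, 7, 13} → SUM(m.cost)=68

Wren | 290 ; Vik | 42 ; Vik | 68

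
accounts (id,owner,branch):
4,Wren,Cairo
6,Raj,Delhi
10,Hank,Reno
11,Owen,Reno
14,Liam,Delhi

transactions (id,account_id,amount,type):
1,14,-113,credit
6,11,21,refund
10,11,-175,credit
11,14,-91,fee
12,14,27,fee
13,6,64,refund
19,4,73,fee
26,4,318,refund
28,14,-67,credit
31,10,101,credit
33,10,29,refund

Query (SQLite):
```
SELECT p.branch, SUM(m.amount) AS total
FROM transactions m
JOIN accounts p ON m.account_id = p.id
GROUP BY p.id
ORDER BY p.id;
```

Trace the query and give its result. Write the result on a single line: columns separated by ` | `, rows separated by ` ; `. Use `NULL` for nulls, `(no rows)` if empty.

Cairo | 391 ; Delhi | 64 ; Reno | 130 ; Reno | -154 ; Delhi | -244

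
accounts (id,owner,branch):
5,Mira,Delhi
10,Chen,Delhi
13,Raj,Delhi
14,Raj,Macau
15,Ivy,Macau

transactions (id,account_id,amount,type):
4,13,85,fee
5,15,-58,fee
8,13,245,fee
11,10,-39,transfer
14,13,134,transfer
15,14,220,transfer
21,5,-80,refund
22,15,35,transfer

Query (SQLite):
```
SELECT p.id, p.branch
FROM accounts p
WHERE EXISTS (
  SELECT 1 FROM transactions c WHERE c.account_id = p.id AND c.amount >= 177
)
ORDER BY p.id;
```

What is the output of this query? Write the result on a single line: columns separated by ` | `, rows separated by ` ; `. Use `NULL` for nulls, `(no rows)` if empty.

For each accounts row, check whether any transactions with matching account_id has amount >= 177.
Keep rows where that is true.

13 | Delhi ; 14 | Macau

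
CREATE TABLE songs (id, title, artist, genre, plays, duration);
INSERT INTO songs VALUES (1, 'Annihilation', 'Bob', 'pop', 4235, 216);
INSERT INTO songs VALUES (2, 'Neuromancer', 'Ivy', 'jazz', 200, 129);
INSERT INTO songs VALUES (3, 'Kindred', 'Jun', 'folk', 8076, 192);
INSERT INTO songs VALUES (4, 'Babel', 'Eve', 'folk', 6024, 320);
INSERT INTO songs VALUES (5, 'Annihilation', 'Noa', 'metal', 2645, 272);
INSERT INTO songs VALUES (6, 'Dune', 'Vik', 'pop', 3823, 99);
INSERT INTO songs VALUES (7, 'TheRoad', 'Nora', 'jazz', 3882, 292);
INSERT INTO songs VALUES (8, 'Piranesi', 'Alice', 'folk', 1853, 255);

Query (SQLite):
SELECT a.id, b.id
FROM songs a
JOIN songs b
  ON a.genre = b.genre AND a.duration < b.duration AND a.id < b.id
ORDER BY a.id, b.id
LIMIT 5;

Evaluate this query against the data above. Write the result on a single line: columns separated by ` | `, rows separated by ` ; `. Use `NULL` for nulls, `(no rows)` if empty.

2 | 7 ; 3 | 4 ; 3 | 8

Pairs (a,b) with same genre, a.duration < b.duration, a.id < b.id.
genre groups: folk:{3,4,8} jazz:{2,7} metal:{5} pop:{1,6}
Ordered by (a.id, b.id); first 5.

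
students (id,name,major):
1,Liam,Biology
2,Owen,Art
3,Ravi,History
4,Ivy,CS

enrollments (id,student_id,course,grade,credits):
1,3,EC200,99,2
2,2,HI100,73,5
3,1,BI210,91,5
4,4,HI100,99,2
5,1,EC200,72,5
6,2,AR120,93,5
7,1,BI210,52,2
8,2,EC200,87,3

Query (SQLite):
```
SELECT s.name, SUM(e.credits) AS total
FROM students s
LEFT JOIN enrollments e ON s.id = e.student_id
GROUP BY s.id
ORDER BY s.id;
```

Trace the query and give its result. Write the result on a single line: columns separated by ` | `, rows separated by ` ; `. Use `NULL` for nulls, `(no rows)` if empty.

LEFT JOIN keeps every students row; unmatched ones get NULL for enrollments columns.
Group by students.id and compute SUM(e.credits). SUM over an all-NULL group is NULL.
  1: ids {3, 5, 7} → SUM(e.credits)=12
  2: ids {2, 6, 8} → SUM(e.credits)=13
  3: ids {1} → SUM(e.credits)=2
  4: ids {4} → SUM(e.credits)=2

Liam | 12 ; Owen | 13 ; Ravi | 2 ; Ivy | 2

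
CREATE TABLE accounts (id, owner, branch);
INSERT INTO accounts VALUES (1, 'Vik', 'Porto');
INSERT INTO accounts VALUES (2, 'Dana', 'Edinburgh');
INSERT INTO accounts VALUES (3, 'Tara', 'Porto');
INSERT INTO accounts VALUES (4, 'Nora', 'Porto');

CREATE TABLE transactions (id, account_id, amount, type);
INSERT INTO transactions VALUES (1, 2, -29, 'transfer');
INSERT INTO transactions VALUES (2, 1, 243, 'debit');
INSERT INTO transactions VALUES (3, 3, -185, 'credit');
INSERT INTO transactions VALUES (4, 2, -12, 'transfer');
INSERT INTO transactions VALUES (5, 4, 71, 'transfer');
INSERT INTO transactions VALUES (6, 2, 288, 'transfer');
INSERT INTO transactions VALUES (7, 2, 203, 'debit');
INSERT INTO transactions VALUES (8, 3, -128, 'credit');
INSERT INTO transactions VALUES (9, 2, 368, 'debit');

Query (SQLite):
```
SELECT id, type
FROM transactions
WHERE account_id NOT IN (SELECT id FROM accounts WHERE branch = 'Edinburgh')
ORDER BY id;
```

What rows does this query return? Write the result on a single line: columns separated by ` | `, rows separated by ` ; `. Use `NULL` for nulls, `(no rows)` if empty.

Inner query: accounts.id where branch = 'Edinburgh'.
Outer: keep transactions rows whose account_id is not in that set.
Inner query → {2}

2 | debit ; 3 | credit ; 5 | transfer ; 8 | credit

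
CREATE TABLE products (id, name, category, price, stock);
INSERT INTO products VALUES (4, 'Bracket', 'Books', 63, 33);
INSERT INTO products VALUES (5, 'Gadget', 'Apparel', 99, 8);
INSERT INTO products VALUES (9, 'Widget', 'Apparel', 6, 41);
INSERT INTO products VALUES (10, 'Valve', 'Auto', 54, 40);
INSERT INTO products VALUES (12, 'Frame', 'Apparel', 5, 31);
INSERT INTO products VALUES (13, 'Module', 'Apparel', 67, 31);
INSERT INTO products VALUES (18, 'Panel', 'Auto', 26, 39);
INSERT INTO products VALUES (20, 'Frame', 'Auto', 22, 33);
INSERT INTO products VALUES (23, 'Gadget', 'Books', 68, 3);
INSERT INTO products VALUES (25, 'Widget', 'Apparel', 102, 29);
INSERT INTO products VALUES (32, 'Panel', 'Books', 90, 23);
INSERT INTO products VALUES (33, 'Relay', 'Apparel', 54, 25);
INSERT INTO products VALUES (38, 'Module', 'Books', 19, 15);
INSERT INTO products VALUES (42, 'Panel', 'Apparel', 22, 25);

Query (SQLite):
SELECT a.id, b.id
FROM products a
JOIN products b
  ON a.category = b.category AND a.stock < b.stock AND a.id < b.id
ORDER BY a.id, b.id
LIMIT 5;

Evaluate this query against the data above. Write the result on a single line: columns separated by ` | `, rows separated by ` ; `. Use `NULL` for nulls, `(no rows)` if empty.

Pairs (a,b) with same category, a.stock < b.stock, a.id < b.id.
category groups: Apparel:{5,9,12,13,25,33,42} Auto:{10,18,20} Books:{4,23,32,38}
Ordered by (a.id, b.id); first 5.

5 | 9 ; 5 | 12 ; 5 | 13 ; 5 | 25 ; 5 | 33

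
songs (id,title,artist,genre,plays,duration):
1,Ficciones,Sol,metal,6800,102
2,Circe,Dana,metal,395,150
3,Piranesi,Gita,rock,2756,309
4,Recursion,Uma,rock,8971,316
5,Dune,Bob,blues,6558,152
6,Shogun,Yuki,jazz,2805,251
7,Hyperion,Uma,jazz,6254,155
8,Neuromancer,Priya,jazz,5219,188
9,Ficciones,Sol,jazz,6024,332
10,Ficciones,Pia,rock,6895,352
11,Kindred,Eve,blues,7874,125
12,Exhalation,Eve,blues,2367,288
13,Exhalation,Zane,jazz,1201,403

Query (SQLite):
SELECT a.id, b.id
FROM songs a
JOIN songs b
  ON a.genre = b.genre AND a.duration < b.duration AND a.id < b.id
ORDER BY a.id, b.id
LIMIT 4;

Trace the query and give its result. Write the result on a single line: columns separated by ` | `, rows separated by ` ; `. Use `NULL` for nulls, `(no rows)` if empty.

Pairs (a,b) with same genre, a.duration < b.duration, a.id < b.id.
genre groups: blues:{5,11,12} jazz:{6,7,8,9,13} metal:{1,2} rock:{3,4,10}
Ordered by (a.id, b.id); first 4.

1 | 2 ; 3 | 4 ; 3 | 10 ; 4 | 10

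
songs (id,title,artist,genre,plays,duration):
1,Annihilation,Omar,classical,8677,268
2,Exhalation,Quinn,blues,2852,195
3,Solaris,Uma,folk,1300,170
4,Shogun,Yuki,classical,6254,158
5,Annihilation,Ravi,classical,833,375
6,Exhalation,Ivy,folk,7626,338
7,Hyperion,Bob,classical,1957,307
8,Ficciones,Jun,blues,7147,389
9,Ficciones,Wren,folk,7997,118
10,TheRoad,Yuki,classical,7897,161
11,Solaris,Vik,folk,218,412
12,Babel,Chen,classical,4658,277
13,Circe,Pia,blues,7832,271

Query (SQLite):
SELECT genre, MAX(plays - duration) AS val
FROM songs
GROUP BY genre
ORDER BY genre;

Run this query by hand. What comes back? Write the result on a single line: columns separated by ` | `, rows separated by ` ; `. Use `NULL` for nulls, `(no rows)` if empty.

blues | 7561 ; classical | 8409 ; folk | 7879

For each row compute plays - duration.
Group by genre; take MAX of the expression per group.
  blues: ids {2, 8, 13} → MAX(plays - duration)=7561
  classical: ids {1, 4, 5, 7, 10, 12} → MAX(plays - duration)=8409
  folk: ids {3, 6, 9, 11} → MAX(plays - duration)=7879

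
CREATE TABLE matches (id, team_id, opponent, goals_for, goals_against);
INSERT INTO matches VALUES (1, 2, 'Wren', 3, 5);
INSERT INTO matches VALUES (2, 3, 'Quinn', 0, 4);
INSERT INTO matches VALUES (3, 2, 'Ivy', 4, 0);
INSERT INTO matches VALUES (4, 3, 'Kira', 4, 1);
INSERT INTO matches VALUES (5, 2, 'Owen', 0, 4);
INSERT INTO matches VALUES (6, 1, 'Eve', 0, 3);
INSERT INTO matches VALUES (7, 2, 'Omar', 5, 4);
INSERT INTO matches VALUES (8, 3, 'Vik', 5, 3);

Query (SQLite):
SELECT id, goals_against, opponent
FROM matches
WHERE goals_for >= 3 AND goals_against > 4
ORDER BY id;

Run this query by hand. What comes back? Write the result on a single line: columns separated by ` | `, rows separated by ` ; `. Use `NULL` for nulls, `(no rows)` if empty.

1 | 5 | Wren

goals_for >= 3: ids {1, 3, 4, 7, 8}
goals_against > 4: ids {1}
Combine with AND.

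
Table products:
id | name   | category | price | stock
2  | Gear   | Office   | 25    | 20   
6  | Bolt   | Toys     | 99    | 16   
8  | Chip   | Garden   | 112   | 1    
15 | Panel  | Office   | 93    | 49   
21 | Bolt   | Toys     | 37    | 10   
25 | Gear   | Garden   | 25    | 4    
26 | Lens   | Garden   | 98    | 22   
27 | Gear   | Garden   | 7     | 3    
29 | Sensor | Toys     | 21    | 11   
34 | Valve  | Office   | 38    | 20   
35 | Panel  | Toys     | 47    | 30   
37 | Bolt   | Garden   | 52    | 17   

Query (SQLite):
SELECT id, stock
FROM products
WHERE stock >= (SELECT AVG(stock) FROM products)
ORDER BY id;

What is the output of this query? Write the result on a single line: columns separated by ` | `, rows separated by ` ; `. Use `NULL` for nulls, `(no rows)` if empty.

Scalar subquery: AVG(stock) over all products rows = 16.916667 (≈; comparison uses full precision).
Keep rows where stock >= that value.

2 | 20 ; 15 | 49 ; 26 | 22 ; 34 | 20 ; 35 | 30 ; 37 | 17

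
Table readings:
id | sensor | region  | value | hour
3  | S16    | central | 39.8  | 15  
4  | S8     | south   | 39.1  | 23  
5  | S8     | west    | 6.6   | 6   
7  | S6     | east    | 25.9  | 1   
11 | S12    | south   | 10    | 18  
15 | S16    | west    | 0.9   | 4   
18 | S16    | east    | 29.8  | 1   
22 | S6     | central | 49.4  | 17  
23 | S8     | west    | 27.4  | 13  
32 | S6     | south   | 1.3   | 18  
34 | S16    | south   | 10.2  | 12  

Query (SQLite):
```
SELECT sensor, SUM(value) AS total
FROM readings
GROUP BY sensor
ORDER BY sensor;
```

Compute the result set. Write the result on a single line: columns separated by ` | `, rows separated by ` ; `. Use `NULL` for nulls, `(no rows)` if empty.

S12 | 10 ; S16 | 80.7 ; S6 | 76.6 ; S8 | 73.1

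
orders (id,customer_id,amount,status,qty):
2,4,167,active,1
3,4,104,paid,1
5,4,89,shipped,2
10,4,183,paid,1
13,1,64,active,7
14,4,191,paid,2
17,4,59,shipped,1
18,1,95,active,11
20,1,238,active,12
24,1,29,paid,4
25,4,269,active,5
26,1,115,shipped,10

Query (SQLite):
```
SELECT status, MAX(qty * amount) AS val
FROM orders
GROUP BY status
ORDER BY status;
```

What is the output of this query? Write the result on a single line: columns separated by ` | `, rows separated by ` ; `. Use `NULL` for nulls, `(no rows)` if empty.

active | 2856 ; paid | 382 ; shipped | 1150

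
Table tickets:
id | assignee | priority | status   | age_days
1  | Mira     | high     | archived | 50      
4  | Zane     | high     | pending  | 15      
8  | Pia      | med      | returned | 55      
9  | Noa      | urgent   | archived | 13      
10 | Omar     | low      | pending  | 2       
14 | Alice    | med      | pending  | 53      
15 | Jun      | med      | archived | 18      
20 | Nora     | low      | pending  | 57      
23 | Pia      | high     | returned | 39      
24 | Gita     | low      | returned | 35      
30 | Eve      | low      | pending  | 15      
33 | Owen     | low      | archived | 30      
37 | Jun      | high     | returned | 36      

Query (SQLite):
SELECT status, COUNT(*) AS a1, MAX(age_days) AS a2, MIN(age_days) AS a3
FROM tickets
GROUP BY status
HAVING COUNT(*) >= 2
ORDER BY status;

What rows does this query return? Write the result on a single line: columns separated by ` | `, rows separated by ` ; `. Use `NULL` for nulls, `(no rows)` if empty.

Group tickets by status.
Per group compute: COUNT(*), MAX(age_days), MIN(age_days).
HAVING: drop groups with fewer than 2 rows.
  archived: ids {1, 9, 15, 33} → COUNT(*)=4, MAX(age_days)=50, MIN(age_days)=13
  pending: ids {4, 10, 14, 20, 30} → COUNT(*)=5, MAX(age_days)=57, MIN(age_days)=2
  returned: ids {8, 23, 24, 37} → COUNT(*)=4, MAX(age_days)=55, MIN(age_days)=35

archived | 4 | 50 | 13 ; pending | 5 | 57 | 2 ; returned | 4 | 55 | 35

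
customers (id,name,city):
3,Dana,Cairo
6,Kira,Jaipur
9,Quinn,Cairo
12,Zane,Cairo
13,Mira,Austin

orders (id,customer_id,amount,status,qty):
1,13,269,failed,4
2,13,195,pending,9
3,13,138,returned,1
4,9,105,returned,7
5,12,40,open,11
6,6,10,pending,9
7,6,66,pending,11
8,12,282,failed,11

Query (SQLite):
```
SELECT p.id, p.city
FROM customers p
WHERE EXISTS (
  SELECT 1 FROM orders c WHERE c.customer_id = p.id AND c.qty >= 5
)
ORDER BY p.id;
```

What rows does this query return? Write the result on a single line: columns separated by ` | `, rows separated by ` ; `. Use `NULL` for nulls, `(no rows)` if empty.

6 | Jaipur ; 9 | Cairo ; 12 | Cairo ; 13 | Austin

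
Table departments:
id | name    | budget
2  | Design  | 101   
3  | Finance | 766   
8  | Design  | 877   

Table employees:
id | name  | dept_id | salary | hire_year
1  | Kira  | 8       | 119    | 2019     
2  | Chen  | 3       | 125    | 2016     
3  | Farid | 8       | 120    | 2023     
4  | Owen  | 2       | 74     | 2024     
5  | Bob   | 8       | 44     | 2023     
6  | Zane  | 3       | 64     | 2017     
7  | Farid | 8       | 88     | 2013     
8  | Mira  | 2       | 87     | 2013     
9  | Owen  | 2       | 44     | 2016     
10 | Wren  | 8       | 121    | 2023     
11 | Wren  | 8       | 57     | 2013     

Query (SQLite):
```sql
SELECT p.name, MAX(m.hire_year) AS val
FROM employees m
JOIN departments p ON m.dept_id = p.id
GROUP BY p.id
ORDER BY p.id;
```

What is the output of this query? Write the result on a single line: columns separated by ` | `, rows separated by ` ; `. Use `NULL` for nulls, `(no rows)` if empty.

Design | 2024 ; Finance | 2017 ; Design | 2023

Join each employees row to its departments via dept_id.
Group joined rows by departments.id; compute MAX(m.hire_year) per group.
  2: ids {4, 8, 9} → MAX(m.hire_year)=2024
  3: ids {2, 6} → MAX(m.hire_year)=2017
  8: ids {1, 3, 5, 7, 10, 11} → MAX(m.hire_year)=2023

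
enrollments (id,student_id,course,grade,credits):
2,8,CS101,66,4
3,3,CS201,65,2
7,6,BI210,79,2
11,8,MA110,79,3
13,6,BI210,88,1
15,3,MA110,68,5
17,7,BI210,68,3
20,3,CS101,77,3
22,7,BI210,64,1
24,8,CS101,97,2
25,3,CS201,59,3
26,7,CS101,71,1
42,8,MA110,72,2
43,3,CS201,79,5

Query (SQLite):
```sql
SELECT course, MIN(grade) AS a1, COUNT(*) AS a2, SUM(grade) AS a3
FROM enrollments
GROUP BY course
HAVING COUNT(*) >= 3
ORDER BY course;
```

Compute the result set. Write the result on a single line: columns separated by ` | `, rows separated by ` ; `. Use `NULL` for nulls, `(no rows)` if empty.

BI210 | 64 | 4 | 299 ; CS101 | 66 | 4 | 311 ; CS201 | 59 | 3 | 203 ; MA110 | 68 | 3 | 219

Group enrollments by course.
Per group compute: MIN(grade), COUNT(*), SUM(grade).
HAVING: drop groups with fewer than 3 rows.
  BI210: ids {7, 13, 17, 22} → MIN(grade)=64, COUNT(*)=4, SUM(grade)=299
  CS101: ids {2, 20, 24, 26} → MIN(grade)=66, COUNT(*)=4, SUM(grade)=311
  CS201: ids {3, 25, 43} → MIN(grade)=59, COUNT(*)=3, SUM(grade)=203
  MA110: ids {11, 15, 42} → MIN(grade)=68, COUNT(*)=3, SUM(grade)=219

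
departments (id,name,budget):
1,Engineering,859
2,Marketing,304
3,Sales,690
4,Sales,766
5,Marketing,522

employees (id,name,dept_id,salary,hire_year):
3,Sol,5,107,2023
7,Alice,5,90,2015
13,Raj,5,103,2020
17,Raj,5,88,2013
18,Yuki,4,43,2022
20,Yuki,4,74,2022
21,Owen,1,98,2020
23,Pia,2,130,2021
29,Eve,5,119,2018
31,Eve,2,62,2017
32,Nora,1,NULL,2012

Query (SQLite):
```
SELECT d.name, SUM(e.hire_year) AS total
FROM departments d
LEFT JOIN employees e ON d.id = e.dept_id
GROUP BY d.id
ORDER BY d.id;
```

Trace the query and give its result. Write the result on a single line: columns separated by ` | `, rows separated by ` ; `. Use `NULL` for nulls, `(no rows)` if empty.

Engineering | 4032 ; Marketing | 4038 ; Sales | NULL ; Sales | 4044 ; Marketing | 10089

LEFT JOIN keeps every departments row; unmatched ones get NULL for employees columns.
Group by departments.id and compute SUM(e.hire_year). SUM over an all-NULL group is NULL.
  1: ids {21, 32} → SUM(e.hire_year)=4032
  2: ids {23, 31} → SUM(e.hire_year)=4038
  3: ids {—} → SUM(e.hire_year)=NULL
  4: ids {18, 20} → SUM(e.hire_year)=4044
  5: ids {3, 7, 13, 17, 29} → SUM(e.hire_year)=10089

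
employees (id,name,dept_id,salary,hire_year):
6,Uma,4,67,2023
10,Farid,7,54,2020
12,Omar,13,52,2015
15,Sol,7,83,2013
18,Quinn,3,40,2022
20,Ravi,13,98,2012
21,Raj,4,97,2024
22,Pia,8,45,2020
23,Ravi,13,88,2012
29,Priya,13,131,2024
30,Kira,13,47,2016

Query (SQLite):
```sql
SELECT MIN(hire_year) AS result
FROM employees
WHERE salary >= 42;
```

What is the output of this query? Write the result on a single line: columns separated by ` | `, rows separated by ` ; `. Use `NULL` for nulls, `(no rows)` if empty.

Rows where salary >= 42 → hire_year values: [2023, 2020, 2015, 2013, 2012, 2024, 2020, 2012, 2024, 2016].
MIN of non-NULL values = 2012.

2012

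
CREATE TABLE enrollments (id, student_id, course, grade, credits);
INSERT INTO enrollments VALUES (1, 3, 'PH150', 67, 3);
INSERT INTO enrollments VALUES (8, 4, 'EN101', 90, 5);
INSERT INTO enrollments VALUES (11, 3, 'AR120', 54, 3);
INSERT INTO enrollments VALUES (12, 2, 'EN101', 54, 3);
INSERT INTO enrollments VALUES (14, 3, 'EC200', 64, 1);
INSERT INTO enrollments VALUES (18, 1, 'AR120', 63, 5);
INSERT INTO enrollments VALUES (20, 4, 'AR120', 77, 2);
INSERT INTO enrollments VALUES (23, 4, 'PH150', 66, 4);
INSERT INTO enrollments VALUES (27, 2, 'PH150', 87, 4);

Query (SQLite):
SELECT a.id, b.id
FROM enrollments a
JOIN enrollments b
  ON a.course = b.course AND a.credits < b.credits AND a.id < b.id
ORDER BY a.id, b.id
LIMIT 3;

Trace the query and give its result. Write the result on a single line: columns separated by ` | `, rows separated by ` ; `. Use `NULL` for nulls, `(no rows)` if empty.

Pairs (a,b) with same course, a.credits < b.credits, a.id < b.id.
course groups: AR120:{11,18,20} EC200:{14} EN101:{8,12} PH150:{1,23,27}
Ordered by (a.id, b.id); first 3.

1 | 23 ; 1 | 27 ; 11 | 18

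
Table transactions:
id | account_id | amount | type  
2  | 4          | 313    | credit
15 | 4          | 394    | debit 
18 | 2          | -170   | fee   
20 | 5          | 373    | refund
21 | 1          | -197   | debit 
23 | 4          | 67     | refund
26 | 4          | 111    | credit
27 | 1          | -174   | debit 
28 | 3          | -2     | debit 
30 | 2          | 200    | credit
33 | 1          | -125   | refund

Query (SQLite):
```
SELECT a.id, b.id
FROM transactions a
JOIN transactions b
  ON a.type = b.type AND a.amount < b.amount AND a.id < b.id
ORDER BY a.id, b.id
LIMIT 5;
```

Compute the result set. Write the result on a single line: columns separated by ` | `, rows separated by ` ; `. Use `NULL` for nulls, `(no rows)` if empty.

Pairs (a,b) with same type, a.amount < b.amount, a.id < b.id.
type groups: credit:{2,26,30} debit:{15,21,27,28} fee:{18} refund:{20,23,33}
Ordered by (a.id, b.id); first 5.

21 | 27 ; 21 | 28 ; 26 | 30 ; 27 | 28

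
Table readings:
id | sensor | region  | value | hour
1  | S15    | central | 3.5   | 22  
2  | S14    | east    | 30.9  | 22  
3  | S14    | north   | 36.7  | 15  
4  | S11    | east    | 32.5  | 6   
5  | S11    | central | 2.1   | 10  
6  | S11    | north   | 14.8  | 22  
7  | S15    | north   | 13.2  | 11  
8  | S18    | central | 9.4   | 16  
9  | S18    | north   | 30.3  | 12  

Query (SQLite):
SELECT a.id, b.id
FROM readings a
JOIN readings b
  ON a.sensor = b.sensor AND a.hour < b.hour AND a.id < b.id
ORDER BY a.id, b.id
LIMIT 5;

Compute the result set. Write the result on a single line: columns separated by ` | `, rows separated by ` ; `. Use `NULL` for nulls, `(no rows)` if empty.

Pairs (a,b) with same sensor, a.hour < b.hour, a.id < b.id.
sensor groups: S11:{4,5,6} S14:{2,3} S15:{1,7} S18:{8,9}
Ordered by (a.id, b.id); first 5.

4 | 5 ; 4 | 6 ; 5 | 6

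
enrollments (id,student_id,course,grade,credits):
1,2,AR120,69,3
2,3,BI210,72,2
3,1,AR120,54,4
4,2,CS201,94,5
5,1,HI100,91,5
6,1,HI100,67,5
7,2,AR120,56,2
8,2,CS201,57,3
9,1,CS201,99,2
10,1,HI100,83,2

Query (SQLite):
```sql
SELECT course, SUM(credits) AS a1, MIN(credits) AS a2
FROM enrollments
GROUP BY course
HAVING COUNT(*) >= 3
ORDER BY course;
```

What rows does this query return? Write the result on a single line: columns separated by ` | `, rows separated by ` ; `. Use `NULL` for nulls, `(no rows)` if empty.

AR120 | 9 | 2 ; CS201 | 10 | 2 ; HI100 | 12 | 2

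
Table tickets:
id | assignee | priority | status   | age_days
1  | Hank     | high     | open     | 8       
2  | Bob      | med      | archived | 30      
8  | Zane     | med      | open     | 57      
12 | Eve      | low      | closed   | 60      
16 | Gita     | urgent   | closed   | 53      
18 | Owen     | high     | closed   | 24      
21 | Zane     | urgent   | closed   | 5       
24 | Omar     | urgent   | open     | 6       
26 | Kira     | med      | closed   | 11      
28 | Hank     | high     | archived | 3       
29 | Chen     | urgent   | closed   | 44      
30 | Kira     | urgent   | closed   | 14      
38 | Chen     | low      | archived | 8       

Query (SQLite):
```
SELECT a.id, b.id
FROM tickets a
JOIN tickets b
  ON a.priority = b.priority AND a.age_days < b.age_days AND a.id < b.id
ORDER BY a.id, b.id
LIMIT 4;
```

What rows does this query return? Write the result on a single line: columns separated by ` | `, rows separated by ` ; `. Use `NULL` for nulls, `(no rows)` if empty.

Pairs (a,b) with same priority, a.age_days < b.age_days, a.id < b.id.
priority groups: high:{1,18,28} low:{12,38} med:{2,8,26} urgent:{16,21,24,29,30}
Ordered by (a.id, b.id); first 4.

1 | 18 ; 2 | 8 ; 21 | 24 ; 21 | 29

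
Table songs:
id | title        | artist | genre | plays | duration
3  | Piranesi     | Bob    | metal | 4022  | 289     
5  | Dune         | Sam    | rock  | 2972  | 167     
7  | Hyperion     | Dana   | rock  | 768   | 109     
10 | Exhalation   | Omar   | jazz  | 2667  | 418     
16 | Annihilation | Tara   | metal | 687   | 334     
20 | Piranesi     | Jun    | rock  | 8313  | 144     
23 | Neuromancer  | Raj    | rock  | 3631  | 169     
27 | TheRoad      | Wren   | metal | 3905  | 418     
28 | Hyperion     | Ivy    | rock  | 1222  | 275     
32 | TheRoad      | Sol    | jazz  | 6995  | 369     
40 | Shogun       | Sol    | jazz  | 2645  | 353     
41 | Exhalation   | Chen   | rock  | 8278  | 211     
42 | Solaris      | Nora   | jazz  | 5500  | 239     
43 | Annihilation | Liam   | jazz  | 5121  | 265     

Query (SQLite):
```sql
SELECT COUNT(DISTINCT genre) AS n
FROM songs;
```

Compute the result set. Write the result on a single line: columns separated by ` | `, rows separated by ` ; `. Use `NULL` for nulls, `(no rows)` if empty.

3

Count distinct non-NULL genre values.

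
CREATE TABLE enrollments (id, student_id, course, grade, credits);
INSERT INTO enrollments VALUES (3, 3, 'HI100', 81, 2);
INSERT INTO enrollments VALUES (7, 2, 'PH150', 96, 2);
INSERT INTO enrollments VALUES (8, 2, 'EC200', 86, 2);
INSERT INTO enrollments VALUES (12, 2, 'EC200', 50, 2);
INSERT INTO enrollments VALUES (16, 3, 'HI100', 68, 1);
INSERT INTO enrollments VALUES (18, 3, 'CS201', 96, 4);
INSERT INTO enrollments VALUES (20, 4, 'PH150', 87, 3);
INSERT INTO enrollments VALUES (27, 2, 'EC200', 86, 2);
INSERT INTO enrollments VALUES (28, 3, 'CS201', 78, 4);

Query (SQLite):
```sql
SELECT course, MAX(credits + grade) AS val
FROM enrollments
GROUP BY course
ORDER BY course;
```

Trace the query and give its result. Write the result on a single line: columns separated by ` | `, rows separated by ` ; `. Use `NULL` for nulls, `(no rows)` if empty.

CS201 | 100 ; EC200 | 88 ; HI100 | 83 ; PH150 | 98

For each row compute credits + grade.
Group by course; take MAX of the expression per group.
  CS201: ids {18, 28} → MAX(credits + grade)=100
  EC200: ids {8, 12, 27} → MAX(credits + grade)=88
  HI100: ids {3, 16} → MAX(credits + grade)=83
  PH150: ids {7, 20} → MAX(credits + grade)=98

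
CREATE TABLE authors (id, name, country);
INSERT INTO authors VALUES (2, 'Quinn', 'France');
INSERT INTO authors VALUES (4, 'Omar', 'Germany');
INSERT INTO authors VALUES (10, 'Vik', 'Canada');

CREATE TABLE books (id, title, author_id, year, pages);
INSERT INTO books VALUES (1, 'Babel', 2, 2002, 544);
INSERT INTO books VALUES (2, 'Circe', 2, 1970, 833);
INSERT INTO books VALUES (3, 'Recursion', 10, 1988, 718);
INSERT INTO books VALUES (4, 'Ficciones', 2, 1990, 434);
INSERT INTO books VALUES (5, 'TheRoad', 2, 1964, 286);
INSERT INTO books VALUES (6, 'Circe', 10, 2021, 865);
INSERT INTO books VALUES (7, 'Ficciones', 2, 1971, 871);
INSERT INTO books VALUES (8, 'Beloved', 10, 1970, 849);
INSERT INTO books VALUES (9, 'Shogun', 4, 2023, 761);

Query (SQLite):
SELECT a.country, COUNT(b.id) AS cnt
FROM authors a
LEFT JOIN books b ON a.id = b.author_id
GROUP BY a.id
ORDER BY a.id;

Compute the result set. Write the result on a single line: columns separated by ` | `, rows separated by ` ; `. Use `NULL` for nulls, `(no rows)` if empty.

France | 5 ; Germany | 1 ; Canada | 3

LEFT JOIN keeps every authors row; unmatched ones get NULL for books columns.
Group by authors.id and compute COUNT(b.id). COUNT(col) of an all-NULL group is 0.
  2: ids {1, 2, 4, 5, 7} → COUNT(b.id)=5
  4: ids {9} → COUNT(b.id)=1
  10: ids {3, 6, 8} → COUNT(b.id)=3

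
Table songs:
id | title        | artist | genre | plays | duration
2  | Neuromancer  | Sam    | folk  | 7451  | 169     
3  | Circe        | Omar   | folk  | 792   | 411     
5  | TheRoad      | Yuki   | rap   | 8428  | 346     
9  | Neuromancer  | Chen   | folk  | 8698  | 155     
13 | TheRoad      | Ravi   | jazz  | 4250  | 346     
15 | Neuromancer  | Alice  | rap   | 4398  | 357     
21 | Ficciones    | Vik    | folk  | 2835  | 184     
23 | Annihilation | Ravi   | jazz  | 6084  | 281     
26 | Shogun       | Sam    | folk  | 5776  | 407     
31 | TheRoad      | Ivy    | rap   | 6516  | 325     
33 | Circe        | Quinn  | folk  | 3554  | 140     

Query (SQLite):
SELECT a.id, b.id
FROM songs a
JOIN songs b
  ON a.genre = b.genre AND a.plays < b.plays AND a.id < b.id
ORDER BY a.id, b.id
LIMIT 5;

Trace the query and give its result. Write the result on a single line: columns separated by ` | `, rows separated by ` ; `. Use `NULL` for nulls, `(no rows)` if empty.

2 | 9 ; 3 | 9 ; 3 | 21 ; 3 | 26 ; 3 | 33

Pairs (a,b) with same genre, a.plays < b.plays, a.id < b.id.
genre groups: folk:{2,3,9,21,26,33} jazz:{13,23} rap:{5,15,31}
Ordered by (a.id, b.id); first 5.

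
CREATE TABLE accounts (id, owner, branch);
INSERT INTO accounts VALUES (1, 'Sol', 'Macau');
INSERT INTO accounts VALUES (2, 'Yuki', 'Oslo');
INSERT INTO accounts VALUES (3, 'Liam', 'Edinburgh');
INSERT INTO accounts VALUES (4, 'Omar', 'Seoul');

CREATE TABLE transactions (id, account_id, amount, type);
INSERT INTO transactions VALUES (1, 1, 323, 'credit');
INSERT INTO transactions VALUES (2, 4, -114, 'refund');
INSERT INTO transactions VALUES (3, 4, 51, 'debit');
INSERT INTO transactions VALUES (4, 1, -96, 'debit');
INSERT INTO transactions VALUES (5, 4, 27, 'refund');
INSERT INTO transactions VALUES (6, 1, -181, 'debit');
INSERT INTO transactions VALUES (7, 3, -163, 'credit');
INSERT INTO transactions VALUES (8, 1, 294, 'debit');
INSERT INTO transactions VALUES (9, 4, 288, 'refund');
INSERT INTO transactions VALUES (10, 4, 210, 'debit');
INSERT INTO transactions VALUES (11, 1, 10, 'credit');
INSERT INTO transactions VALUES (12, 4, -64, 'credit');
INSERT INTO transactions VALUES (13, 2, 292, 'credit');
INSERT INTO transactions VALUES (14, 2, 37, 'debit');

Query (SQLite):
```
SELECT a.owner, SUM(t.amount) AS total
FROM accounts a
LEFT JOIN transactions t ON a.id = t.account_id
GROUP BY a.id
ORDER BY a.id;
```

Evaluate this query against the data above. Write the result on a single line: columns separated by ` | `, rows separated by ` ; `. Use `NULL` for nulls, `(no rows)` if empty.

LEFT JOIN keeps every accounts row; unmatched ones get NULL for transactions columns.
Group by accounts.id and compute SUM(t.amount). SUM over an all-NULL group is NULL.
  1: ids {1, 4, 6, 8, 11} → SUM(t.amount)=350
  2: ids {13, 14} → SUM(t.amount)=329
  3: ids {7} → SUM(t.amount)=-163
  4: ids {2, 3, 5, 9, 10, 12} → SUM(t.amount)=398

Sol | 350 ; Yuki | 329 ; Liam | -163 ; Omar | 398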